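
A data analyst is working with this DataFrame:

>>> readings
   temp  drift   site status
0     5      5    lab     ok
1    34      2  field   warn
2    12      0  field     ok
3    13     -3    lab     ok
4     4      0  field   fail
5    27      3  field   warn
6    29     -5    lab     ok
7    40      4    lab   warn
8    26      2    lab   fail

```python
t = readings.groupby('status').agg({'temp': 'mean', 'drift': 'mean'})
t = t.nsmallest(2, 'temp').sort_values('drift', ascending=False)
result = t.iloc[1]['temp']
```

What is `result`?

group by status: mean(temp), mean(drift):
             temp  drift
status                  
fail    15.000000   1.00
ok      14.750000  -0.75
warn    33.666667   3.00
take 2 rows with smallest temp:
         temp  drift
status              
ok      14.75  -0.75
fail    15.00   1.00
sort by drift descending:
         temp  drift
status              
fail    15.00   1.00
ok      14.75  -0.75
Finally, value at position 1, column 'temp' = 14.75.

14.75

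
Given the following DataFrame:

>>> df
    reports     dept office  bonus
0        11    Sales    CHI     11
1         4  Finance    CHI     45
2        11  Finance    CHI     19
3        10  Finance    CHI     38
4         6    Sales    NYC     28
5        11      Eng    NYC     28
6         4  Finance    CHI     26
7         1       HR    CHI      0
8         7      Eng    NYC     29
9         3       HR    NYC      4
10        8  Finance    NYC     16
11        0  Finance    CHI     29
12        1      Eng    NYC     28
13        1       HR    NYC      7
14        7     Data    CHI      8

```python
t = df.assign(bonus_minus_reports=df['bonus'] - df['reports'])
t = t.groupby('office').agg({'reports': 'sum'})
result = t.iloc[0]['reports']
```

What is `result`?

48

add column bonus_minus_reports = df['bonus'] - df['reports']:
    reports     dept office  bonus  bonus_minus_reports
0        11    Sales    CHI     11                    0
1         4  Finance    CHI     45                   41
2        11  Finance    CHI     19                    8
3        10  Finance    CHI     38                   28
4         6    Sales    NYC     28                   22
5        11      Eng    NYC     28                   17
6         4  Finance    CHI     26                   22
7         1       HR    CHI      0                   -1
8         7      Eng    NYC     29                   22
9         3       HR    NYC      4                    1
10        8  Finance    NYC     16                    8
11        0  Finance    CHI     29                   29
12        1      Eng    NYC     28                   27
13        1       HR    NYC      7                    6
14        7     Data    CHI      8                    1
group by office, sum of reports:
        reports
office         
CHI          48
NYC          37
Taking the value at position 0, column 'reports' gives 48.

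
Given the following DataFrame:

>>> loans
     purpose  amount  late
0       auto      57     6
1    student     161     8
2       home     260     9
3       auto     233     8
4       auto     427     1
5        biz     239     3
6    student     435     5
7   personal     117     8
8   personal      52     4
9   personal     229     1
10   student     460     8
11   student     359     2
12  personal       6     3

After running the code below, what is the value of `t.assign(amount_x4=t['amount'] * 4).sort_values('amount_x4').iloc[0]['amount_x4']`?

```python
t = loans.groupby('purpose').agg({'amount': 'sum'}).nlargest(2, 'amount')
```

2868

group by purpose, sum of amount:
          amount
purpose         
auto         717
biz          239
home         260
personal     404
student     1415
take 2 rows with largest amount:
         amount
purpose        
student    1415
auto        717
add column amount_x4 = t['amount'] * 4:
         amount  amount_x4
purpose                   
student    1415       5660
auto        717       2868
sort by amount_x4:
         amount  amount_x4
purpose                   
auto        717       2868
student    1415       5660
The value at position 0, column 'amount_x4' is 2868.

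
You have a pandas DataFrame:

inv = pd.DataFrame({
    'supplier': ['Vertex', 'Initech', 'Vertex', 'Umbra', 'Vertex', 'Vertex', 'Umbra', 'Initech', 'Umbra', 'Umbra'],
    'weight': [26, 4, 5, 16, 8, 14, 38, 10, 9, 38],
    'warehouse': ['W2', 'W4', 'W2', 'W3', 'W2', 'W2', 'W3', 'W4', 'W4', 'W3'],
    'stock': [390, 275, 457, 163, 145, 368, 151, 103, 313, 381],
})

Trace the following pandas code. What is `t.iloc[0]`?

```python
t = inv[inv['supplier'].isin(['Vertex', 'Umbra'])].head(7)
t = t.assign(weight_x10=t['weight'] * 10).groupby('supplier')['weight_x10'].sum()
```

630

filter rows where supplier in ['Vertex', 'Umbra']:
  supplier  weight warehouse  stock
0   Vertex      26        W2    390
2   Vertex       5        W2    457
3    Umbra      16        W3    163
4   Vertex       8        W2    145
5   Vertex      14        W2    368
6    Umbra      38        W3    151
8    Umbra       9        W4    313
9    Umbra      38        W3    381
take first 7 rows:
  supplier  weight warehouse  stock
0   Vertex      26        W2    390
2   Vertex       5        W2    457
3    Umbra      16        W3    163
4   Vertex       8        W2    145
5   Vertex      14        W2    368
6    Umbra      38        W3    151
8    Umbra       9        W4    313
add column weight_x10 = t['weight'] * 10:
  supplier  weight warehouse  stock  weight_x10
0   Vertex      26        W2    390         260
2   Vertex       5        W2    457          50
3    Umbra      16        W3    163         160
4   Vertex       8        W2    145          80
5   Vertex      14        W2    368         140
6    Umbra      38        W3    151         380
8    Umbra       9        W4    313          90
group by supplier, sum of weight_x10:
supplier
Umbra     630
Vertex    530
Name: weight_x10, dtype: int64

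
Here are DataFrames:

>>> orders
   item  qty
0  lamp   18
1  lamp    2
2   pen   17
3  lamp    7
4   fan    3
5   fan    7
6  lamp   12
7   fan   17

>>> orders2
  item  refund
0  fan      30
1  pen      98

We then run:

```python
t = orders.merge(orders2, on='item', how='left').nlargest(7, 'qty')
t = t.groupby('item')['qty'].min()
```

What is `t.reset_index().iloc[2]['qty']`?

17

merge on 'item' (how='left') → 8 rows:
   item  qty  refund
0  lamp   18     NaN
1  lamp    2     NaN
2   pen   17    98.0
3  lamp    7     NaN
4   fan    3    30.0
5   fan    7    30.0
6  lamp   12     NaN
7   fan   17    30.0
take 7 rows with largest qty:
   item  qty  refund
0  lamp   18     NaN
2   pen   17    98.0
7   fan   17    30.0
6  lamp   12     NaN
3  lamp    7     NaN
5   fan    7    30.0
4   fan    3    30.0
group by item, min of qty:
item
fan      3
lamp     7
pen     17
Name: qty, dtype: int64
reset_index():
   item  qty
0   fan    3
1  lamp    7
2   pen   17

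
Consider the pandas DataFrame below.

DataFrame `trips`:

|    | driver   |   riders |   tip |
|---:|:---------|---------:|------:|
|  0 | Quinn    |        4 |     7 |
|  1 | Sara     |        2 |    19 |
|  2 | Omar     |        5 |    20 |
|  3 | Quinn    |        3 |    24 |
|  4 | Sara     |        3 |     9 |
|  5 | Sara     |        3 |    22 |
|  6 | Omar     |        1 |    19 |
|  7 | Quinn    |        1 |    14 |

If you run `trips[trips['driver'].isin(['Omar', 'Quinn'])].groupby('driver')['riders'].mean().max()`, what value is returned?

filter rows where driver in ['Omar', 'Quinn']:
  driver  riders  tip
0  Quinn       4    7
2   Omar       5   20
3  Quinn       3   24
6   Omar       1   19
7  Quinn       1   14
group by driver, mean of riders:
driver
Omar     3.000000
Quinn    2.666667
Name: riders, dtype: float64
The max of the resulting series is 3.0.

3.0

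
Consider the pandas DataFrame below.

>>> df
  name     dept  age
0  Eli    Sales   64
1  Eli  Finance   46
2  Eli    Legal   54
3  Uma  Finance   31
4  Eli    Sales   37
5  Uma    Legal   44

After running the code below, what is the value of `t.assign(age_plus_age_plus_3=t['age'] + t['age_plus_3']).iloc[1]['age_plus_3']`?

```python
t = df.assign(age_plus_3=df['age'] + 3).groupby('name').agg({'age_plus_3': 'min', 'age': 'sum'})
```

add column age_plus_3 = df['age'] + 3:
  name     dept  age  age_plus_3
0  Eli    Sales   64          67
1  Eli  Finance   46          49
2  Eli    Legal   54          57
3  Uma  Finance   31          34
4  Eli    Sales   37          40
5  Uma    Legal   44          47
group by name: min(age_plus_3), sum(age):
      age_plus_3  age
name                 
Eli           40  201
Uma           34   75
add column age_plus_age_plus_3 = t['age'] + t['age_plus_3']:
      age_plus_3  age  age_plus_age_plus_3
name                                      
Eli           40  201                  241
Uma           34   75                  109

34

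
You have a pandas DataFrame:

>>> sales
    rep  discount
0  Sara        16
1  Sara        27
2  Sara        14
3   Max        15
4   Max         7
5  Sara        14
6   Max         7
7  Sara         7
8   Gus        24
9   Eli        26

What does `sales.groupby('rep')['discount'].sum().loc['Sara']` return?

78

group by rep, sum of discount:
rep
Eli     26
Gus     24
Max     29
Sara    78
Name: discount, dtype: int64
Reading off the value at index 'Sara', we get 78.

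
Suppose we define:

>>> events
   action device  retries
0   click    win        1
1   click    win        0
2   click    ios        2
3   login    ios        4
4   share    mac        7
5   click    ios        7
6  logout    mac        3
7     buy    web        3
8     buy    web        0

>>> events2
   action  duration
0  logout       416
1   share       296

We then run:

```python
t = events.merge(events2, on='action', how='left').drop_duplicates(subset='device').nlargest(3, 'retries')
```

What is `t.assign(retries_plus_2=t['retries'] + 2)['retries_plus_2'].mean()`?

6.0

merge on 'action' (how='left') → 9 rows:
   action device  retries  duration
0   click    win        1       NaN
1   click    win        0       NaN
2   click    ios        2       NaN
3   login    ios        4       NaN
4   share    mac        7     296.0
5   click    ios        7       NaN
6  logout    mac        3     416.0
7     buy    web        3       NaN
8     buy    web        0       NaN
drop duplicate device (keep=first):
  action device  retries  duration
0  click    win        1       NaN
2  click    ios        2       NaN
4  share    mac        7     296.0
7    buy    web        3       NaN
take 3 rows with largest retries:
  action device  retries  duration
4  share    mac        7     296.0
7    buy    web        3       NaN
2  click    ios        2       NaN
add column retries_plus_2 = t['retries'] + 2:
  action device  retries  duration  retries_plus_2
4  share    mac        7     296.0               9
7    buy    web        3       NaN               5
2  click    ios        2       NaN               4
mean of column 'retries_plus_2' → 6.0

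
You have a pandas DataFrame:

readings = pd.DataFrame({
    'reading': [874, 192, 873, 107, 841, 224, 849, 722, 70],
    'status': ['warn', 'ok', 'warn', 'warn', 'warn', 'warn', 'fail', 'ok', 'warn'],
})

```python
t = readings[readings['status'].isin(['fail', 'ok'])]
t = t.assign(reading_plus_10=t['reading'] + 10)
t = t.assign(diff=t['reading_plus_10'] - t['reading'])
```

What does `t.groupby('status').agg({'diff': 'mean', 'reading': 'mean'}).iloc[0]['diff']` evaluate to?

10.0

filter rows where status in ['fail', 'ok']:
   reading status
1      192     ok
6      849   fail
7      722     ok
add column reading_plus_10 = t['reading'] + 10:
   reading status  reading_plus_10
1      192     ok              202
6      849   fail              859
7      722     ok              732
add column diff = t['reading_plus_10'] - t['reading']:
   reading status  reading_plus_10  diff
1      192     ok              202    10
6      849   fail              859    10
7      722     ok              732    10
group by status: mean(diff), mean(reading):
        diff  reading
status               
fail    10.0    849.0
ok      10.0    457.0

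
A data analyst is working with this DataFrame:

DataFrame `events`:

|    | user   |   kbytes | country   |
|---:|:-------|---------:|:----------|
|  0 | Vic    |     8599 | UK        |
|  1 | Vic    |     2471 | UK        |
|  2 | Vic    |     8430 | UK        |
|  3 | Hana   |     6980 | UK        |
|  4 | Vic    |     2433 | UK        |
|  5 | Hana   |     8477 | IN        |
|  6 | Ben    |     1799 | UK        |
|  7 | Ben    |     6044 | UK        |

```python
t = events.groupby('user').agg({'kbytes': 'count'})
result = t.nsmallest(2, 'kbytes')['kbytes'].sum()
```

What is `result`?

4

group by user, count of kbytes:
      kbytes
user        
Ben        2
Hana       2
Vic        4
take 2 rows with smallest kbytes:
      kbytes
user        
Ben        2
Hana       2
Then the sum of column 'kbytes': 4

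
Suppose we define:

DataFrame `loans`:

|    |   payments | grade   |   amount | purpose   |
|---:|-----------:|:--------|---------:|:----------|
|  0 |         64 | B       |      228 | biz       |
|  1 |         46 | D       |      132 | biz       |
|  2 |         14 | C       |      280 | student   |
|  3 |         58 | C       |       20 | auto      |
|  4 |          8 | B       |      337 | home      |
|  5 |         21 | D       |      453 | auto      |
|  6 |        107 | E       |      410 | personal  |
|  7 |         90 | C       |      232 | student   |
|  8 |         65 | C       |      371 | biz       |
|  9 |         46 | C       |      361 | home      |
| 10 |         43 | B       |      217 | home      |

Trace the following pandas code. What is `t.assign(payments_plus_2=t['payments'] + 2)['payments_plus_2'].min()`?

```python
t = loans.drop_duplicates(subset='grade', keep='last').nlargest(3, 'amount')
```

23

drop duplicate grade (keep=last):
    payments grade  amount   purpose
5         21     D     453      auto
6        107     E     410  personal
9         46     C     361      home
10        43     B     217      home
take 3 rows with largest amount:
   payments grade  amount   purpose
5        21     D     453      auto
6       107     E     410  personal
9        46     C     361      home
add column payments_plus_2 = t['payments'] + 2:
   payments grade  amount   purpose  payments_plus_2
5        21     D     453      auto               23
6       107     E     410  personal              109
9        46     C     361      home               48
Finally, min of column 'payments_plus_2' = 23.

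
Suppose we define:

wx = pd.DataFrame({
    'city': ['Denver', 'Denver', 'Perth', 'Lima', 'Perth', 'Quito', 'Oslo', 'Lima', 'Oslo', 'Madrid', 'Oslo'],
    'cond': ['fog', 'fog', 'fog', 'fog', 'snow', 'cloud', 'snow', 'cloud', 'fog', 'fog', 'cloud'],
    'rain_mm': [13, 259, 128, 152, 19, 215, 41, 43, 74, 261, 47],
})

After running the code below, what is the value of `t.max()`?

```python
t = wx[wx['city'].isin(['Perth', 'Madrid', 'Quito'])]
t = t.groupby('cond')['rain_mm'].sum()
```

filter rows where city in ['Perth', 'Madrid', 'Quito']:
     city   cond  rain_mm
2   Perth    fog      128
4   Perth   snow       19
5   Quito  cloud      215
9  Madrid    fog      261
group by cond, sum of rain_mm:
cond
cloud    215
fog      389
snow      19
Name: rain_mm, dtype: int64
Hence 389.

389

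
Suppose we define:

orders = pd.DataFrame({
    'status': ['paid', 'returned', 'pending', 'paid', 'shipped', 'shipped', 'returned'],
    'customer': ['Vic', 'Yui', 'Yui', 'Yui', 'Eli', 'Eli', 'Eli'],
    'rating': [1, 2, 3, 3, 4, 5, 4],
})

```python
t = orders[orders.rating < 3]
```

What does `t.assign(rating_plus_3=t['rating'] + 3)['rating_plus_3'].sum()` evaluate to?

filter rows where rating < 3:
     status customer  rating
0      paid      Vic       1
1  returned      Yui       2
add column rating_plus_3 = t['rating'] + 3:
     status customer  rating  rating_plus_3
0      paid      Vic       1              4
1  returned      Yui       2              5
Taking the sum of column 'rating_plus_3' gives 9.

9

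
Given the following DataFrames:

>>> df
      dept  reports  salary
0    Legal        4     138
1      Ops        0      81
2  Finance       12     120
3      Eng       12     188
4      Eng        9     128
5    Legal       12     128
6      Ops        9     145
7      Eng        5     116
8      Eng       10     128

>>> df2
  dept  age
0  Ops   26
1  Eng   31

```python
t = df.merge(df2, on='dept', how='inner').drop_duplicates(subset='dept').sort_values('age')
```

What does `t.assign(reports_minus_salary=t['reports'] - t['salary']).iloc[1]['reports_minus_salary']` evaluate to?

-176

merge on 'dept' (how='inner') → 6 rows:
  dept  reports  salary  age
0  Ops        0      81   26
1  Eng       12     188   31
2  Eng        9     128   31
3  Ops        9     145   26
4  Eng        5     116   31
5  Eng       10     128   31
drop duplicate dept (keep=first):
  dept  reports  salary  age
0  Ops        0      81   26
1  Eng       12     188   31
sort by age:
  dept  reports  salary  age
0  Ops        0      81   26
1  Eng       12     188   31
add column reports_minus_salary = t['reports'] - t['salary']:
  dept  reports  salary  age  reports_minus_salary
0  Ops        0      81   26                   -81
1  Eng       12     188   31                  -176
Then the value at position 1, column 'reports_minus_salary': -176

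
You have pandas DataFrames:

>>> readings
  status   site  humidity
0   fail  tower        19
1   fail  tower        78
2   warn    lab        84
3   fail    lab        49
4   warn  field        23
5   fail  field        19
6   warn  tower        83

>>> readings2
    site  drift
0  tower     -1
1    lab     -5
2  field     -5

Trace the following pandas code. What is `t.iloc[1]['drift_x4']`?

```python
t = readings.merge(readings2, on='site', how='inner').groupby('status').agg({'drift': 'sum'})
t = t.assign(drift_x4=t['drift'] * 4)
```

-44

merge on 'site' (how='inner') → 7 rows:
  status   site  humidity  drift
0   fail  tower        19     -1
1   fail  tower        78     -1
2   warn    lab        84     -5
3   fail    lab        49     -5
4   warn  field        23     -5
5   fail  field        19     -5
6   warn  tower        83     -1
group by status, sum of drift:
        drift
status       
fail      -12
warn      -11
add column drift_x4 = t['drift'] * 4:
        drift  drift_x4
status                 
fail      -12       -48
warn      -11       -44
Finally, value at position 1, column 'drift_x4' = -44.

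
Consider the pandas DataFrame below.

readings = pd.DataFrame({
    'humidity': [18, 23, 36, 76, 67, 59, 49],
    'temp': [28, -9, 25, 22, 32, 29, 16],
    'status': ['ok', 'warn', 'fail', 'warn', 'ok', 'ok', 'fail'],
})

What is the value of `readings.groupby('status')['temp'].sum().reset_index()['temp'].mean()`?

group by status, sum of temp:
status
fail    41
ok      89
warn    13
Name: temp, dtype: int64
reset_index():
  status  temp
0   fail    41
1     ok    89
2   warn    13

47.6666666667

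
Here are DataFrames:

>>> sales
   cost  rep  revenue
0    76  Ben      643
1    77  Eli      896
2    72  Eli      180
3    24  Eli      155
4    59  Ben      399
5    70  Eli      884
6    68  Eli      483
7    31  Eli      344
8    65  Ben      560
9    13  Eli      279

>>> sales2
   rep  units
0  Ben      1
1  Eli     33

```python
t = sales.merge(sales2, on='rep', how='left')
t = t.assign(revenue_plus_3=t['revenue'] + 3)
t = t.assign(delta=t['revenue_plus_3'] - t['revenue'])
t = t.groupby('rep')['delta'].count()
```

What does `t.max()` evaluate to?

merge on 'rep' (how='left') → 10 rows:
   cost  rep  revenue  units
0    76  Ben      643      1
1    77  Eli      896     33
2    72  Eli      180     33
3    24  Eli      155     33
4    59  Ben      399      1
5    70  Eli      884     33
6    68  Eli      483     33
7    31  Eli      344     33
8    65  Ben      560      1
9    13  Eli      279     33
add column revenue_plus_3 = t['revenue'] + 3:
   cost  rep  revenue  units  revenue_plus_3
0    76  Ben      643      1             646
1    77  Eli      896     33             899
2    72  Eli      180     33             183
3    24  Eli      155     33             158
4    59  Ben      399      1             402
5    70  Eli      884     33             887
6    68  Eli      483     33             486
7    31  Eli      344     33             347
8    65  Ben      560      1             563
9    13  Eli      279     33             282
add column delta = t['revenue_plus_3'] - t['revenue']:
   cost  rep  revenue  units  revenue_plus_3  delta
0    76  Ben      643      1             646      3
1    77  Eli      896     33             899      3
2    72  Eli      180     33             183      3
3    24  Eli      155     33             158      3
4    59  Ben      399      1             402      3
5    70  Eli      884     33             887      3
6    68  Eli      483     33             486      3
7    31  Eli      344     33             347      3
8    65  Ben      560      1             563      3
9    13  Eli      279     33             282      3
group by rep, count of delta:
rep
Ben    3
Eli    7
Name: delta, dtype: int64

7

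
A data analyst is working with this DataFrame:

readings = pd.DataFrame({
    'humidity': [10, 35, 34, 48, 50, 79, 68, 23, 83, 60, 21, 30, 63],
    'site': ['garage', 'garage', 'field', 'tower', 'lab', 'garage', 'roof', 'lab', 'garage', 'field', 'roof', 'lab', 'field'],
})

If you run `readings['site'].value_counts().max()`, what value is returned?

value_counts of site:
site
garage    4
field     3
lab       3
roof      2
tower     1
Name: count, dtype: int64
Reading off the max of the resulting series, we get 4.

4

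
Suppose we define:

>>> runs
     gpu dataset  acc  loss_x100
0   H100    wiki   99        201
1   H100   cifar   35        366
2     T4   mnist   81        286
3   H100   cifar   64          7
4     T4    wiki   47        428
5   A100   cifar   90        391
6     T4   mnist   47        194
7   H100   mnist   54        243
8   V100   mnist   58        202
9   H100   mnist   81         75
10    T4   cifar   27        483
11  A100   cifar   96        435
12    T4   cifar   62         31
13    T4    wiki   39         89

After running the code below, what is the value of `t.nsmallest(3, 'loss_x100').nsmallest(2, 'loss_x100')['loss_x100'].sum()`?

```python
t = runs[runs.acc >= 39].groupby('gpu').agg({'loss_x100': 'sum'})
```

728

filter rows where acc >= 39:
     gpu dataset  acc  loss_x100
0   H100    wiki   99        201
2     T4   mnist   81        286
3   H100   cifar   64          7
4     T4    wiki   47        428
5   A100   cifar   90        391
6     T4   mnist   47        194
7   H100   mnist   54        243
8   V100   mnist   58        202
9   H100   mnist   81         75
11  A100   cifar   96        435
12    T4   cifar   62         31
13    T4    wiki   39         89
group by gpu, sum of loss_x100:
      loss_x100
gpu            
A100        826
H100        526
T4         1028
V100        202
take 3 rows with smallest loss_x100:
      loss_x100
gpu            
V100        202
H100        526
A100        826
take 2 rows with smallest loss_x100:
      loss_x100
gpu            
V100        202
H100        526
Then the sum of column 'loss_x100': 728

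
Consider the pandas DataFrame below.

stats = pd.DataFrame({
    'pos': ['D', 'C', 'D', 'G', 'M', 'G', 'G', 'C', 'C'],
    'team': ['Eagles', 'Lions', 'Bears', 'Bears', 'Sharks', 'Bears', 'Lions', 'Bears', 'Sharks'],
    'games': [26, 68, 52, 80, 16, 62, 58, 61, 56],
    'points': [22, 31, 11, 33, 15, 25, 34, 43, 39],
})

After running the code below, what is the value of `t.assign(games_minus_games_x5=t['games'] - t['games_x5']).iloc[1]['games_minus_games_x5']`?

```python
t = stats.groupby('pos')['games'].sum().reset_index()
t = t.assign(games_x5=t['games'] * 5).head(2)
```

-312

group by pos, sum of games:
pos
C    185
D     78
G    200
M     16
Name: games, dtype: int64
reset_index():
  pos  games
0   C    185
1   D     78
2   G    200
3   M     16
add column games_x5 = t['games'] * 5:
  pos  games  games_x5
0   C    185       925
1   D     78       390
2   G    200      1000
3   M     16        80
take first 2 rows:
  pos  games  games_x5
0   C    185       925
1   D     78       390
add column games_minus_games_x5 = t['games'] - t['games_x5']:
  pos  games  games_x5  games_minus_games_x5
0   C    185       925                  -740
1   D     78       390                  -312
value at position 1, column 'games_minus_games_x5' → -312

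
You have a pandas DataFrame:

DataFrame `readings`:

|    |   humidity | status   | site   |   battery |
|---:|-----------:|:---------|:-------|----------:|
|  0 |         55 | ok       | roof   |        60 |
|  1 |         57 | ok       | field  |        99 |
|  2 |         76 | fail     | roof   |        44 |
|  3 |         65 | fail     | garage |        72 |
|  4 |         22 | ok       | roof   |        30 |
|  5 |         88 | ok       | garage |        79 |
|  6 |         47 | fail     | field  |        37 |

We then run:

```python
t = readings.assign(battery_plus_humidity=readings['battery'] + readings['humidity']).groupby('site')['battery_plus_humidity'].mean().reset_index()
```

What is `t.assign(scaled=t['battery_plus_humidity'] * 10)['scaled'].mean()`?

add column battery_plus_humidity = readings['battery'] + readings['humidity']:
   humidity status    site  battery  battery_plus_humidity
0        55     ok    roof       60                    115
1        57     ok   field       99                    156
2        76   fail    roof       44                    120
3        65   fail  garage       72                    137
4        22     ok    roof       30                     52
5        88     ok  garage       79                    167
6        47   fail   field       37                     84
group by site, mean of battery_plus_humidity:
site
field     120.000000
garage    152.000000
roof       95.666667
Name: battery_plus_humidity, dtype: float64
reset_index():
     site  battery_plus_humidity
0   field             120.000000
1  garage             152.000000
2    roof              95.666667
add column scaled = t['battery_plus_humidity'] * 10:
     site  battery_plus_humidity       scaled
0   field             120.000000  1200.000000
1  garage             152.000000  1520.000000
2    roof              95.666667   956.666667
Reading off the mean of column 'scaled', we get 1225.55555556.

1225.55555556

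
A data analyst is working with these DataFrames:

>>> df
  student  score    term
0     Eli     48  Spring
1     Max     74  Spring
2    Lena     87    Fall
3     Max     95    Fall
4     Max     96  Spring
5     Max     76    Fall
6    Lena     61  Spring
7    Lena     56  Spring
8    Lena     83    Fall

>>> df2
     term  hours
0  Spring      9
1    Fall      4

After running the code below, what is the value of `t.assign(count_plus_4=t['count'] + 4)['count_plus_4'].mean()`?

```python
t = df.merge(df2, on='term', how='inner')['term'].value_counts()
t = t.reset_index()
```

8.5

merge on 'term' (how='inner') → 9 rows:
  student  score    term  hours
0     Eli     48  Spring      9
1     Max     74  Spring      9
2    Lena     87    Fall      4
3     Max     95    Fall      4
4     Max     96  Spring      9
5     Max     76    Fall      4
6    Lena     61  Spring      9
7    Lena     56  Spring      9
8    Lena     83    Fall      4
value_counts of term:
term
Spring    5
Fall      4
Name: count, dtype: int64
reset_index():
     term  count
0  Spring      5
1    Fall      4
add column count_plus_4 = t['count'] + 4:
     term  count  count_plus_4
0  Spring      5             9
1    Fall      4             8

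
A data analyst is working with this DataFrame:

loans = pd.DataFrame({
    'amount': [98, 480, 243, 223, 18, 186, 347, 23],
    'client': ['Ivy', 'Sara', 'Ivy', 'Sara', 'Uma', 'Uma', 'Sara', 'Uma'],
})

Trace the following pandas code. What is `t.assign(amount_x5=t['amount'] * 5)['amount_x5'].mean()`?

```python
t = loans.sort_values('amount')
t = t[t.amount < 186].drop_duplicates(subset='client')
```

sort by amount:
   amount client
4      18    Uma
7      23    Uma
0      98    Ivy
5     186    Uma
3     223   Sara
2     243    Ivy
6     347   Sara
1     480   Sara
filter rows where amount < 186:
   amount client
4      18    Uma
7      23    Uma
0      98    Ivy
drop duplicate client (keep=first):
   amount client
4      18    Uma
0      98    Ivy
add column amount_x5 = t['amount'] * 5:
   amount client  amount_x5
4      18    Uma         90
0      98    Ivy        490
So mean() = 290.0.

290.0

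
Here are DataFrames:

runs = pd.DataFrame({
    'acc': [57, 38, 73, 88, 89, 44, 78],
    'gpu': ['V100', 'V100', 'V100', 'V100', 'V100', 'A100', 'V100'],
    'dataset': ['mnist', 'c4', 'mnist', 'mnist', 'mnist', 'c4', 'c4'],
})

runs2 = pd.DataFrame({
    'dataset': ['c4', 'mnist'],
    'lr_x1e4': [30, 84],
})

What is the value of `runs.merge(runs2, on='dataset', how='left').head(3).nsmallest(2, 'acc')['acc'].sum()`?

merge on 'dataset' (how='left') → 7 rows:
   acc   gpu dataset  lr_x1e4
0   57  V100   mnist       84
1   38  V100      c4       30
2   73  V100   mnist       84
3   88  V100   mnist       84
4   89  V100   mnist       84
5   44  A100      c4       30
6   78  V100      c4       30
take first 3 rows:
   acc   gpu dataset  lr_x1e4
0   57  V100   mnist       84
1   38  V100      c4       30
2   73  V100   mnist       84
take 2 rows with smallest acc:
   acc   gpu dataset  lr_x1e4
1   38  V100      c4       30
0   57  V100   mnist       84
sum of column 'acc' → 95

95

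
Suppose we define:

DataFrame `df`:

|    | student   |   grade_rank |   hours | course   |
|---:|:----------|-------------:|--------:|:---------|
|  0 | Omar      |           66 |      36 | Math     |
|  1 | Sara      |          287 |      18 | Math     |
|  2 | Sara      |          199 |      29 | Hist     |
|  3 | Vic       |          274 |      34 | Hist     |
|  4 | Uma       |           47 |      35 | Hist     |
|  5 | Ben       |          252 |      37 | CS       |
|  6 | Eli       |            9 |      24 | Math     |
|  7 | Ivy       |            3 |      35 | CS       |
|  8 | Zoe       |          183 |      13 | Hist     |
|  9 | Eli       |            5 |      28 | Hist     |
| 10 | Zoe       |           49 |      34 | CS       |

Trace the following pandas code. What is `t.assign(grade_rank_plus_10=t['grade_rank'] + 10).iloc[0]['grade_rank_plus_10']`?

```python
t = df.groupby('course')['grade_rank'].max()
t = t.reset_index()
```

group by course, max of grade_rank:
course
CS      252
Hist    274
Math    287
Name: grade_rank, dtype: int64
reset_index():
  course  grade_rank
0     CS         252
1   Hist         274
2   Math         287
add column grade_rank_plus_10 = t['grade_rank'] + 10:
  course  grade_rank  grade_rank_plus_10
0     CS         252                 262
1   Hist         274                 284
2   Math         287                 297
value at position 0, column 'grade_rank_plus_10' → 262

262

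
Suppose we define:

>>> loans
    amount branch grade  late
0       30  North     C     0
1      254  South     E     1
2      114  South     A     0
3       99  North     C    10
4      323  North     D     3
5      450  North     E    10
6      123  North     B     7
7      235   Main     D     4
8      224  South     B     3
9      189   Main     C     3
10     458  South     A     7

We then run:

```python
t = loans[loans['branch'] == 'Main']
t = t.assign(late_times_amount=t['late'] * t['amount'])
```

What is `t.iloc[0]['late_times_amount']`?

filter rows where branch == 'Main':
   amount branch grade  late
7     235   Main     D     4
9     189   Main     C     3
add column late_times_amount = t['late'] * t['amount']:
   amount branch grade  late  late_times_amount
7     235   Main     D     4                940
9     189   Main     C     3                567
The value at position 0, column 'late_times_amount' is 940.

940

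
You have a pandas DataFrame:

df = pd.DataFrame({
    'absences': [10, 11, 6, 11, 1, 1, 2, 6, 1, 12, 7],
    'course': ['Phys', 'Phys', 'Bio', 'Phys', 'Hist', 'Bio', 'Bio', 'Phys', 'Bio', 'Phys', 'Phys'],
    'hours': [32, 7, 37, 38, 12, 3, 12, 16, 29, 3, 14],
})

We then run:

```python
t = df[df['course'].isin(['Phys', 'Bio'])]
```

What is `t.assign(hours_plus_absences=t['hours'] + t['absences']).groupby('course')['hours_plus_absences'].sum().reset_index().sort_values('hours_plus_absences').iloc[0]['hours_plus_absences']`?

filter rows where course in ['Phys', 'Bio']:
    absences course  hours
0         10   Phys     32
1         11   Phys      7
2          6    Bio     37
3         11   Phys     38
5          1    Bio      3
6          2    Bio     12
7          6   Phys     16
8          1    Bio     29
9         12   Phys      3
10         7   Phys     14
add column hours_plus_absences = t['hours'] + t['absences']:
    absences course  hours  hours_plus_absences
0         10   Phys     32                   42
1         11   Phys      7                   18
2          6    Bio     37                   43
3         11   Phys     38                   49
5          1    Bio      3                    4
6          2    Bio     12                   14
7          6   Phys     16                   22
8          1    Bio     29                   30
9         12   Phys      3                   15
10         7   Phys     14                   21
group by course, sum of hours_plus_absences:
course
Bio      91
Phys    167
Name: hours_plus_absences, dtype: int64
reset_index():
  course  hours_plus_absences
0    Bio                   91
1   Phys                  167
sort by hours_plus_absences:
  course  hours_plus_absences
0    Bio                   91
1   Phys                  167
value at position 0, column 'hours_plus_absences' → 91

91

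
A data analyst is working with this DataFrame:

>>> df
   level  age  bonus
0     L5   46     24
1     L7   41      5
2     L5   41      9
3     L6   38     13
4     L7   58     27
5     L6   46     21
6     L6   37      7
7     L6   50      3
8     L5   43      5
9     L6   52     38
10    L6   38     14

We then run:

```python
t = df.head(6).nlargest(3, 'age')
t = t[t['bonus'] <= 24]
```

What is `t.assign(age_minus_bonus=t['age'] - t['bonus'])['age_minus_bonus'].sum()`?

take first 6 rows:
  level  age  bonus
0    L5   46     24
1    L7   41      5
2    L5   41      9
3    L6   38     13
4    L7   58     27
5    L6   46     21
take 3 rows with largest age:
  level  age  bonus
4    L7   58     27
0    L5   46     24
5    L6   46     21
filter rows where bonus <= 24:
  level  age  bonus
0    L5   46     24
5    L6   46     21
add column age_minus_bonus = t['age'] - t['bonus']:
  level  age  bonus  age_minus_bonus
0    L5   46     24               22
5    L6   46     21               25

47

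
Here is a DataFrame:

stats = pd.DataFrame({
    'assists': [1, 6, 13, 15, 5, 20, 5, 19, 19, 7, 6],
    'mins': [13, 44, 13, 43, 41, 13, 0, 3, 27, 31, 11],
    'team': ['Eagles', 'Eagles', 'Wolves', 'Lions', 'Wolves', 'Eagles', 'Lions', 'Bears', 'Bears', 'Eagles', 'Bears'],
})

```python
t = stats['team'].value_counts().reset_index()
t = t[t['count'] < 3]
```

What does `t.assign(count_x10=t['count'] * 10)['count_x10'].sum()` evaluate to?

40

value_counts of team:
team
Eagles    4
Bears     3
Wolves    2
Lions     2
Name: count, dtype: int64
reset_index():
     team  count
0  Eagles      4
1   Bears      3
2  Wolves      2
3   Lions      2
filter rows where count < 3:
     team  count
2  Wolves      2
3   Lions      2
add column count_x10 = t['count'] * 10:
     team  count  count_x10
2  Wolves      2         20
3   Lions      2         20
Finally, sum of column 'count_x10' = 40.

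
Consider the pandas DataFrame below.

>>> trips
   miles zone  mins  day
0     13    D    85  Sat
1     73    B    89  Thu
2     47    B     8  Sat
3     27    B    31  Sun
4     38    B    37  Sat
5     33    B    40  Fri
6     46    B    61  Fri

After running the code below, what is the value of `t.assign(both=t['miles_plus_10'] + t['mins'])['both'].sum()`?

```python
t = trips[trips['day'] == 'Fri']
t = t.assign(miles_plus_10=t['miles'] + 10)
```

200

filter rows where day == 'Fri':
   miles zone  mins  day
5     33    B    40  Fri
6     46    B    61  Fri
add column miles_plus_10 = t['miles'] + 10:
   miles zone  mins  day  miles_plus_10
5     33    B    40  Fri             43
6     46    B    61  Fri             56
add column both = t['miles_plus_10'] + t['mins']:
   miles zone  mins  day  miles_plus_10  both
5     33    B    40  Fri             43    83
6     46    B    61  Fri             56   117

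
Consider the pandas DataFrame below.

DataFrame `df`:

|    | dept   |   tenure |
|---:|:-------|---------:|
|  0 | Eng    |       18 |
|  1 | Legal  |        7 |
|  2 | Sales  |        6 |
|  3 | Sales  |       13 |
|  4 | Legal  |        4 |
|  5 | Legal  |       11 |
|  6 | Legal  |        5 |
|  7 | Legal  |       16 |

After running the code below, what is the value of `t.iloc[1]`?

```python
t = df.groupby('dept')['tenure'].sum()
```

group by dept, sum of tenure:
dept
Eng      18
Legal    43
Sales    19
Name: tenure, dtype: int64
Reading off the value at position 1, we get 43.

43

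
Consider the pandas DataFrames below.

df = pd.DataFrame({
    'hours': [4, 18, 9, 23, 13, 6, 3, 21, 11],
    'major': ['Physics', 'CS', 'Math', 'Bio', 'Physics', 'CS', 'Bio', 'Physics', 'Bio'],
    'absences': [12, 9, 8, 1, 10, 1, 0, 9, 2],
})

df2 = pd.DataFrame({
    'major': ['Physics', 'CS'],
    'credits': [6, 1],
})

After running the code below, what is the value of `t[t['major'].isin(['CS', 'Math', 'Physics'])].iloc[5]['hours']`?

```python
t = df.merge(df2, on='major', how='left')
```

21

merge on 'major' (how='left') → 9 rows:
   hours    major  absences  credits
0      4  Physics        12      6.0
1     18       CS         9      1.0
2      9     Math         8      NaN
3     23      Bio         1      NaN
4     13  Physics        10      6.0
5      6       CS         1      1.0
6      3      Bio         0      NaN
7     21  Physics         9      6.0
8     11      Bio         2      NaN
filter rows where major in ['CS', 'Math', 'Physics']:
   hours    major  absences  credits
0      4  Physics        12      6.0
1     18       CS         9      1.0
2      9     Math         8      NaN
4     13  Physics        10      6.0
5      6       CS         1      1.0
7     21  Physics         9      6.0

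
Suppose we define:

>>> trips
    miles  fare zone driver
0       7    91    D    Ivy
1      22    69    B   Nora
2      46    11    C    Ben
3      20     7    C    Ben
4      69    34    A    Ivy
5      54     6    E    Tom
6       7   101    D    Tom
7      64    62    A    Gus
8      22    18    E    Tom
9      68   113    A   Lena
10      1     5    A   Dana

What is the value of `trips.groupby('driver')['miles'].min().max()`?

group by driver, min of miles:
driver
Ben     20
Dana     1
Gus     64
Ivy      7
Lena    68
Nora    22
Tom      7
Name: miles, dtype: int64
Taking the max of the resulting series gives 68.

68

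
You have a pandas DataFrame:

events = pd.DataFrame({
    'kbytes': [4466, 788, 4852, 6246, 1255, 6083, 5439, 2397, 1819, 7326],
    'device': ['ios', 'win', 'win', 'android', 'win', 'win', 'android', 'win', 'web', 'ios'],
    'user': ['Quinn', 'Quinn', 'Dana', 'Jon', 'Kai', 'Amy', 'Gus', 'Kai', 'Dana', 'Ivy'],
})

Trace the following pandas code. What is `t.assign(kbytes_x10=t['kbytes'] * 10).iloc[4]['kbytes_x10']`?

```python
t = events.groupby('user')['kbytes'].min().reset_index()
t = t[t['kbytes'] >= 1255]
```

group by user, min of kbytes:
user
Amy      6083
Dana     1819
Gus      5439
Ivy      7326
Jon      6246
Kai      1255
Quinn     788
Name: kbytes, dtype: int64
reset_index():
    user  kbytes
0    Amy    6083
1   Dana    1819
2    Gus    5439
3    Ivy    7326
4    Jon    6246
5    Kai    1255
6  Quinn     788
filter rows where kbytes >= 1255:
   user  kbytes
0   Amy    6083
1  Dana    1819
2   Gus    5439
3   Ivy    7326
4   Jon    6246
5   Kai    1255
add column kbytes_x10 = t['kbytes'] * 10:
   user  kbytes  kbytes_x10
0   Amy    6083       60830
1  Dana    1819       18190
2   Gus    5439       54390
3   Ivy    7326       73260
4   Jon    6246       62460
5   Kai    1255       12550
value at position 4, column 'kbytes_x10' → 62460

62460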